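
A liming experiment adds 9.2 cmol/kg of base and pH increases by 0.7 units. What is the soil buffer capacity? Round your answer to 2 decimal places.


Step 1: BC = change in base / change in pH
Step 2: BC = 9.2 / 0.7
Step 3: BC = 13.14 cmol/(kg*pH unit)

13.14


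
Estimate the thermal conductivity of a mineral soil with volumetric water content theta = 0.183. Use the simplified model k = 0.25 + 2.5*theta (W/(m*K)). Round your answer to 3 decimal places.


Step 1: k = 0.25 + 2.5 * theta
Step 2: k = 0.25 + 2.5 * 0.183
Step 3: k = 0.25 + 0.458
Step 4: k = 0.708 W/(m*K)

0.708


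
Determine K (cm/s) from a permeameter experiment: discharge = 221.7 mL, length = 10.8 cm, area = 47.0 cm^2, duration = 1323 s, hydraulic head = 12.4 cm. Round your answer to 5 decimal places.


Step 1: K = Q * L / (A * t * h)
Step 2: Numerator = 221.7 * 10.8 = 2394.36
Step 3: Denominator = 47.0 * 1323 * 12.4 = 771044.4
Step 4: K = 2394.36 / 771044.4 = 0.00311 cm/s

0.00311


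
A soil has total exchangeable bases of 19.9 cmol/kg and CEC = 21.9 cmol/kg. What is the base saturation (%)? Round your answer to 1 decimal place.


Step 1: BS = 100 * (sum of bases) / CEC
Step 2: BS = 100 * 19.9 / 21.9
Step 3: BS = 90.9%

90.9


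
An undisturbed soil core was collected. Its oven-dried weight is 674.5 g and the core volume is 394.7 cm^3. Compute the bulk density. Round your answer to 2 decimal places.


Step 1: Identify the formula: BD = dry mass / volume
Step 2: Substitute values: BD = 674.5 / 394.7
Step 3: BD = 1.71 g/cm^3

1.71


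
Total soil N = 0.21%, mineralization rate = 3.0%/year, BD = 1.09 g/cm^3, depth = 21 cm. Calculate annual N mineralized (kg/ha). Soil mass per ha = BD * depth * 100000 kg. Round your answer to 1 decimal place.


Step 1: Soil mass per ha = BD * depth * 100000 = 1.09 * 21 * 100000 = 2289000 kg
Step 2: Total N pool = soil mass * N%/100 = 2289000 * 0.21/100 = 4806.9 kg/ha
Step 3: N mineralized = N pool * rate%/100 = 4806.9 * 3.0/100 = 144.2 kg/ha/yr

144.2


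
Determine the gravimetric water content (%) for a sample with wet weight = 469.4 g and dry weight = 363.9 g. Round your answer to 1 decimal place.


Step 1: Water mass = wet - dry = 469.4 - 363.9 = 105.5 g
Step 2: w = 100 * water mass / dry mass
Step 3: w = 100 * 105.5 / 363.9 = 29.0%

29.0


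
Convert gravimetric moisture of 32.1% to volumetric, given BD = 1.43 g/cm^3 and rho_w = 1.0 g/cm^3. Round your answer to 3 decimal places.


Step 1: theta = (w / 100) * BD / rho_w
Step 2: theta = (32.1 / 100) * 1.43 / 1.0
Step 3: theta = 0.321 * 1.43
Step 4: theta = 0.459

0.459


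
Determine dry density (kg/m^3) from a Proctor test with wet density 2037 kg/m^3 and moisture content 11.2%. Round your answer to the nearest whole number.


Step 1: Dry density = wet density / (1 + w/100)
Step 2: Dry density = 2037 / (1 + 11.2/100)
Step 3: Dry density = 2037 / 1.112
Step 4: Dry density = 1832 kg/m^3

1832


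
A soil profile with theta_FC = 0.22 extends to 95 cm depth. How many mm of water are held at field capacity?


Step 1: Water (mm) = theta_FC * depth (cm) * 10
Step 2: Water = 0.22 * 95 * 10
Step 3: Water = 209.0 mm

209.0


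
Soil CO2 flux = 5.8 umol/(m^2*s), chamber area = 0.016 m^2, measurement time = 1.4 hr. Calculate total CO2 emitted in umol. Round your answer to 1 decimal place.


Step 1: Convert time to seconds: 1.4 hr * 3600 = 5040.0 s
Step 2: Total = flux * area * time_s
Step 3: Total = 5.8 * 0.016 * 5040.0
Step 4: Total = 467.7 umol

467.7


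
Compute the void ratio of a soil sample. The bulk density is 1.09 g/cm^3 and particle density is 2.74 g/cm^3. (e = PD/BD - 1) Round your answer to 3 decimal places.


Step 1: e = PD / BD - 1
Step 2: e = 2.74 / 1.09 - 1
Step 3: e = 2.51376 - 1
Step 4: e = 1.514

1.514


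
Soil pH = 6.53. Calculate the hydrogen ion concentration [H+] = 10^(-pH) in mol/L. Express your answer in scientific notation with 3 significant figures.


Step 1: [H+] = 10^(-pH)
Step 2: [H+] = 10^(-6.53)
Step 3: [H+] = 2.95e-07 mol/L

2.95e-07


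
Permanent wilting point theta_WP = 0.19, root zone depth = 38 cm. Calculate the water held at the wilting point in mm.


Step 1: Water (mm) = theta_WP * depth * 10
Step 2: Water = 0.19 * 38 * 10
Step 3: Water = 72.2 mm

72.2


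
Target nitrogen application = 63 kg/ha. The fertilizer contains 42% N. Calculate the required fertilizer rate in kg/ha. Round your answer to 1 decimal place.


Step 1: Fertilizer rate = target N / (N content / 100)
Step 2: Rate = 63 / (42 / 100)
Step 3: Rate = 63 / 0.42
Step 4: Rate = 150.0 kg/ha

150.0


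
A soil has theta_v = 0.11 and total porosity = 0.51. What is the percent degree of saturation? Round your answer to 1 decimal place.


Step 1: S = 100 * theta_v / n
Step 2: S = 100 * 0.11 / 0.51
Step 3: S = 21.6%

21.6


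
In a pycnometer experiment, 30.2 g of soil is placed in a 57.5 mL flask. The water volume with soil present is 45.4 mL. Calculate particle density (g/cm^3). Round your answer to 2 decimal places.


Step 1: Volume of solids = flask volume - water volume with soil
Step 2: V_solids = 57.5 - 45.4 = 12.1 mL
Step 3: Particle density = mass / V_solids = 30.2 / 12.1 = 2.5 g/cm^3

2.5


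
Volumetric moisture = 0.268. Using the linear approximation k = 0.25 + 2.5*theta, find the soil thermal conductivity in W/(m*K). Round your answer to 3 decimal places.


Step 1: k = 0.25 + 2.5 * theta
Step 2: k = 0.25 + 2.5 * 0.268
Step 3: k = 0.25 + 0.67
Step 4: k = 0.92 W/(m*K)

0.92


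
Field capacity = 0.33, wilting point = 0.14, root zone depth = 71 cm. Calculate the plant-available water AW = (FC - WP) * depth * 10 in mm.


Step 1: Available water = (FC - WP) * depth * 10
Step 2: AW = (0.33 - 0.14) * 71 * 10
Step 3: AW = 0.19 * 71 * 10
Step 4: AW = 134.9 mm

134.9


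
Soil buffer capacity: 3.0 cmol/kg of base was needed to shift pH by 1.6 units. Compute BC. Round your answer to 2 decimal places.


Step 1: BC = change in base / change in pH
Step 2: BC = 3.0 / 1.6
Step 3: BC = 1.88 cmol/(kg*pH unit)

1.88


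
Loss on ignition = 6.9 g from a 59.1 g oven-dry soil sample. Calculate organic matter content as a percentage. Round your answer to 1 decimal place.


Step 1: OM% = 100 * LOI / sample mass
Step 2: OM = 100 * 6.9 / 59.1
Step 3: OM = 11.7%

11.7


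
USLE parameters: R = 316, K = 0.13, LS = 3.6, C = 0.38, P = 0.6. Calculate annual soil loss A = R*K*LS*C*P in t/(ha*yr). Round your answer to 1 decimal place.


Step 1: A = R * K * LS * C * P
Step 2: R * K = 316 * 0.13 = 41.08
Step 3: (R*K) * LS = 41.08 * 3.6 = 147.888
Step 4: * C * P = 147.888 * 0.38 * 0.6 = 33.7
Step 5: A = 33.7 t/(ha*yr)

33.7


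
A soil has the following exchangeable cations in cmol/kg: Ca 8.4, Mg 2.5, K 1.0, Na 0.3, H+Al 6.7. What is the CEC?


Step 1: CEC = Ca + Mg + K + Na + (H+Al)
Step 2: CEC = 8.4 + 2.5 + 1.0 + 0.3 + 6.7
Step 3: CEC = 18.9 cmol/kg

18.9


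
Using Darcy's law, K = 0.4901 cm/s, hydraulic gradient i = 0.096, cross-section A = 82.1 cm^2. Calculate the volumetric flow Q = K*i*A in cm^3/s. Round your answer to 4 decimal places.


Step 1: Apply Darcy's law: Q = K * i * A
Step 2: Q = 0.4901 * 0.096 * 82.1
Step 3: Q = 3.8628 cm^3/s

3.8628


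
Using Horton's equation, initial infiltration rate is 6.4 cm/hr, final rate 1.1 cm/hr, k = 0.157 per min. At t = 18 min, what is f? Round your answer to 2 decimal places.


Step 1: f = fc + (f0 - fc) * exp(-k * t)
Step 2: exp(-0.157 * 18) = 0.059249
Step 3: f = 1.1 + (6.4 - 1.1) * 0.059249
Step 4: f = 1.1 + 5.3 * 0.059249
Step 5: f = 1.41 cm/hr

1.41


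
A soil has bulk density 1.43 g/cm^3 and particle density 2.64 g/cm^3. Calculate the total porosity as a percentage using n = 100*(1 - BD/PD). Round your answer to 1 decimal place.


Step 1: Formula: n = 100 * (1 - BD / PD)
Step 2: n = 100 * (1 - 1.43 / 2.64)
Step 3: n = 100 * (1 - 0.54167)
Step 4: n = 45.8%

45.8


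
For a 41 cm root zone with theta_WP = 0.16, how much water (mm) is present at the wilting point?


Step 1: Water (mm) = theta_WP * depth * 10
Step 2: Water = 0.16 * 41 * 10
Step 3: Water = 65.6 mm

65.6


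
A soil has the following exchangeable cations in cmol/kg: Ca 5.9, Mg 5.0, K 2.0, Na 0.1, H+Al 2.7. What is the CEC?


Step 1: CEC = Ca + Mg + K + Na + (H+Al)
Step 2: CEC = 5.9 + 5.0 + 2.0 + 0.1 + 2.7
Step 3: CEC = 15.7 cmol/kg

15.7


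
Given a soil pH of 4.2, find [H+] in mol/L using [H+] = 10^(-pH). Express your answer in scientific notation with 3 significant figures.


Step 1: [H+] = 10^(-pH)
Step 2: [H+] = 10^(-4.2)
Step 3: [H+] = 6.31e-05 mol/L

6.31e-05


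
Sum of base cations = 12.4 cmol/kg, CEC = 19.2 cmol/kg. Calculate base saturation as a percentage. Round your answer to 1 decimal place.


Step 1: BS = 100 * (sum of bases) / CEC
Step 2: BS = 100 * 12.4 / 19.2
Step 3: BS = 64.6%

64.6


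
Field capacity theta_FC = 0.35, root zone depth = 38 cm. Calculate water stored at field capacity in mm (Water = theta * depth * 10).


Step 1: Water (mm) = theta_FC * depth (cm) * 10
Step 2: Water = 0.35 * 38 * 10
Step 3: Water = 133.0 mm

133.0


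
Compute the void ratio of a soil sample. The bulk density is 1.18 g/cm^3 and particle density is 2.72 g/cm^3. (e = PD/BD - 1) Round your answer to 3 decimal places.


Step 1: e = PD / BD - 1
Step 2: e = 2.72 / 1.18 - 1
Step 3: e = 2.30508 - 1
Step 4: e = 1.305

1.305


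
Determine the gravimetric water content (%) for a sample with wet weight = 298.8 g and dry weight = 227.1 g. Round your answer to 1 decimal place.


Step 1: Water mass = wet - dry = 298.8 - 227.1 = 71.7 g
Step 2: w = 100 * water mass / dry mass
Step 3: w = 100 * 71.7 / 227.1 = 31.6%

31.6


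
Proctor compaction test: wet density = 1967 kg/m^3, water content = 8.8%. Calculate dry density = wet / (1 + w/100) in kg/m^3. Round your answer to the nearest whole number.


Step 1: Dry density = wet density / (1 + w/100)
Step 2: Dry density = 1967 / (1 + 8.8/100)
Step 3: Dry density = 1967 / 1.088
Step 4: Dry density = 1808 kg/m^3

1808


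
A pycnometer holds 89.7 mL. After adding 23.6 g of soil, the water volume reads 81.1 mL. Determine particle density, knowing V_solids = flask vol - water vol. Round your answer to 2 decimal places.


Step 1: Volume of solids = flask volume - water volume with soil
Step 2: V_solids = 89.7 - 81.1 = 8.6 mL
Step 3: Particle density = mass / V_solids = 23.6 / 8.6 = 2.74 g/cm^3

2.74


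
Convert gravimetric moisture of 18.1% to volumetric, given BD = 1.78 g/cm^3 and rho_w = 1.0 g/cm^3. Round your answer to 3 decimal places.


Step 1: theta = (w / 100) * BD / rho_w
Step 2: theta = (18.1 / 100) * 1.78 / 1.0
Step 3: theta = 0.181 * 1.78
Step 4: theta = 0.322

0.322


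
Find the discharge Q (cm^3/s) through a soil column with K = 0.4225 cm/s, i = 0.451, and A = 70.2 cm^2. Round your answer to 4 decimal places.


Step 1: Apply Darcy's law: Q = K * i * A
Step 2: Q = 0.4225 * 0.451 * 70.2
Step 3: Q = 13.3764 cm^3/s

13.3764


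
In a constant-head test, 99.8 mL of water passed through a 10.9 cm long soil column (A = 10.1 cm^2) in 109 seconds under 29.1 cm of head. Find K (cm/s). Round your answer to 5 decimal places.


Step 1: K = Q * L / (A * t * h)
Step 2: Numerator = 99.8 * 10.9 = 1087.82
Step 3: Denominator = 10.1 * 109 * 29.1 = 32036.19
Step 4: K = 1087.82 / 32036.19 = 0.03396 cm/s

0.03396


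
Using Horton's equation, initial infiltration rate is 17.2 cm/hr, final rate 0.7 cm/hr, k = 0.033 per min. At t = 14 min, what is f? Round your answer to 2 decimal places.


Step 1: f = fc + (f0 - fc) * exp(-k * t)
Step 2: exp(-0.033 * 14) = 0.630022
Step 3: f = 0.7 + (17.2 - 0.7) * 0.630022
Step 4: f = 0.7 + 16.5 * 0.630022
Step 5: f = 11.1 cm/hr

11.1


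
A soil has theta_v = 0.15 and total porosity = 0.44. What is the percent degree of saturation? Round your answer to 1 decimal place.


Step 1: S = 100 * theta_v / n
Step 2: S = 100 * 0.15 / 0.44
Step 3: S = 34.1%

34.1


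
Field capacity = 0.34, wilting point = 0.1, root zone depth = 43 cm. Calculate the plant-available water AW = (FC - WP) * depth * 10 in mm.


Step 1: Available water = (FC - WP) * depth * 10
Step 2: AW = (0.34 - 0.1) * 43 * 10
Step 3: AW = 0.24 * 43 * 10
Step 4: AW = 103.2 mm

103.2


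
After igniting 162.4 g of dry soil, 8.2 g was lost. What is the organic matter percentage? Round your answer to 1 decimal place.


Step 1: OM% = 100 * LOI / sample mass
Step 2: OM = 100 * 8.2 / 162.4
Step 3: OM = 5.0%

5.0


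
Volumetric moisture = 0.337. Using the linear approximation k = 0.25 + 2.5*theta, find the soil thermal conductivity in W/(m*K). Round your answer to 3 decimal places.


Step 1: k = 0.25 + 2.5 * theta
Step 2: k = 0.25 + 2.5 * 0.337
Step 3: k = 0.25 + 0.843
Step 4: k = 1.093 W/(m*K)

1.093


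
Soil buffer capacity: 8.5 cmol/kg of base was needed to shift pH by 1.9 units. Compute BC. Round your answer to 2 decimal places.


Step 1: BC = change in base / change in pH
Step 2: BC = 8.5 / 1.9
Step 3: BC = 4.47 cmol/(kg*pH unit)

4.47


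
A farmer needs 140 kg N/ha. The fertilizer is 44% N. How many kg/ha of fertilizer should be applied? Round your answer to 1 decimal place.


Step 1: Fertilizer rate = target N / (N content / 100)
Step 2: Rate = 140 / (44 / 100)
Step 3: Rate = 140 / 0.44
Step 4: Rate = 318.2 kg/ha

318.2


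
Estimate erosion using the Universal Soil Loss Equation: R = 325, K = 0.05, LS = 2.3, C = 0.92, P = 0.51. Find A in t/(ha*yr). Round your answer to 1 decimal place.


Step 1: A = R * K * LS * C * P
Step 2: R * K = 325 * 0.05 = 16.25
Step 3: (R*K) * LS = 16.25 * 2.3 = 37.375
Step 4: * C * P = 37.375 * 0.92 * 0.51 = 17.5
Step 5: A = 17.5 t/(ha*yr)

17.5


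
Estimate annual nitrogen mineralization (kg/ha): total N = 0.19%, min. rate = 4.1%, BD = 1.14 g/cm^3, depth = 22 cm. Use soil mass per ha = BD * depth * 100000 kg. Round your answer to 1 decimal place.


Step 1: Soil mass per ha = BD * depth * 100000 = 1.14 * 22 * 100000 = 2508000 kg
Step 2: Total N pool = soil mass * N%/100 = 2508000 * 0.19/100 = 4765.2 kg/ha
Step 3: N mineralized = N pool * rate%/100 = 4765.2 * 4.1/100 = 195.4 kg/ha/yr

195.4


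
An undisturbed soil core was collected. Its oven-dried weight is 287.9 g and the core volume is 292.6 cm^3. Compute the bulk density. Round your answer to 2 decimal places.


Step 1: Identify the formula: BD = dry mass / volume
Step 2: Substitute values: BD = 287.9 / 292.6
Step 3: BD = 0.98 g/cm^3

0.98


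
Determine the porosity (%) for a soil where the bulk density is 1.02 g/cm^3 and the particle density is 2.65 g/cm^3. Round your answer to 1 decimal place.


Step 1: Formula: n = 100 * (1 - BD / PD)
Step 2: n = 100 * (1 - 1.02 / 2.65)
Step 3: n = 100 * (1 - 0.38491)
Step 4: n = 61.5%

61.5


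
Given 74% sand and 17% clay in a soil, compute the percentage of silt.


Step 1: sand + silt + clay = 100%
Step 2: silt = 100 - sand - clay
Step 3: silt = 100 - 74 - 17
Step 4: silt = 9%

9


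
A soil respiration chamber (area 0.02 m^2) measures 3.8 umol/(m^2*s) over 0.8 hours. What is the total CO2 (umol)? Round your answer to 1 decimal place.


Step 1: Convert time to seconds: 0.8 hr * 3600 = 2880.0 s
Step 2: Total = flux * area * time_s
Step 3: Total = 3.8 * 0.02 * 2880.0
Step 4: Total = 218.9 umol

218.9


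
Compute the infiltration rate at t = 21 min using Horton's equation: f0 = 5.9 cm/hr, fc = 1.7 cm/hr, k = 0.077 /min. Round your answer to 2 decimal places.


Step 1: f = fc + (f0 - fc) * exp(-k * t)
Step 2: exp(-0.077 * 21) = 0.198493
Step 3: f = 1.7 + (5.9 - 1.7) * 0.198493
Step 4: f = 1.7 + 4.2 * 0.198493
Step 5: f = 2.53 cm/hr

2.53


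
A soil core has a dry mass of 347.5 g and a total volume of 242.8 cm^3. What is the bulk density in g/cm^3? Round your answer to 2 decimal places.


Step 1: Identify the formula: BD = dry mass / volume
Step 2: Substitute values: BD = 347.5 / 242.8
Step 3: BD = 1.43 g/cm^3

1.43


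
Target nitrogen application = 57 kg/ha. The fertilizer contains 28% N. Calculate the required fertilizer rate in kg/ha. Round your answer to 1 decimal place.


Step 1: Fertilizer rate = target N / (N content / 100)
Step 2: Rate = 57 / (28 / 100)
Step 3: Rate = 57 / 0.28
Step 4: Rate = 203.6 kg/ha

203.6


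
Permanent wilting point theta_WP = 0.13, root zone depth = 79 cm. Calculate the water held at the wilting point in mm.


Step 1: Water (mm) = theta_WP * depth * 10
Step 2: Water = 0.13 * 79 * 10
Step 3: Water = 102.7 mm

102.7


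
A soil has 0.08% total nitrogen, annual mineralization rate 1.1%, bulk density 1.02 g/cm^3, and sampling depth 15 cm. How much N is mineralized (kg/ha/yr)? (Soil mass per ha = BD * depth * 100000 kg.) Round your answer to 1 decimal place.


Step 1: Soil mass per ha = BD * depth * 100000 = 1.02 * 15 * 100000 = 1530000 kg
Step 2: Total N pool = soil mass * N%/100 = 1530000 * 0.08/100 = 1224.0 kg/ha
Step 3: N mineralized = N pool * rate%/100 = 1224.0 * 1.1/100 = 13.5 kg/ha/yr

13.5


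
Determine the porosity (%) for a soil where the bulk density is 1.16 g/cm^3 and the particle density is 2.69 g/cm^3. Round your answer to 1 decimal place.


Step 1: Formula: n = 100 * (1 - BD / PD)
Step 2: n = 100 * (1 - 1.16 / 2.69)
Step 3: n = 100 * (1 - 0.43123)
Step 4: n = 56.9%

56.9


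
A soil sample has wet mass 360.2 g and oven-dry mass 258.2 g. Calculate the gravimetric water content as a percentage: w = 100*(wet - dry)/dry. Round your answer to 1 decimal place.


Step 1: Water mass = wet - dry = 360.2 - 258.2 = 102.0 g
Step 2: w = 100 * water mass / dry mass
Step 3: w = 100 * 102.0 / 258.2 = 39.5%

39.5


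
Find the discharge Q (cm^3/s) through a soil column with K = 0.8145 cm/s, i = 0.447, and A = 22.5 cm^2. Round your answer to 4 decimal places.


Step 1: Apply Darcy's law: Q = K * i * A
Step 2: Q = 0.8145 * 0.447 * 22.5
Step 3: Q = 8.1918 cm^3/s

8.1918


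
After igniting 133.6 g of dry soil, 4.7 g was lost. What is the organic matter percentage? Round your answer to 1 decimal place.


Step 1: OM% = 100 * LOI / sample mass
Step 2: OM = 100 * 4.7 / 133.6
Step 3: OM = 3.5%

3.5


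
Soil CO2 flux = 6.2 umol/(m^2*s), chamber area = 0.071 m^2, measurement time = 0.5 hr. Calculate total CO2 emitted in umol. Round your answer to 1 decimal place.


Step 1: Convert time to seconds: 0.5 hr * 3600 = 1800.0 s
Step 2: Total = flux * area * time_s
Step 3: Total = 6.2 * 0.071 * 1800.0
Step 4: Total = 792.4 umol

792.4


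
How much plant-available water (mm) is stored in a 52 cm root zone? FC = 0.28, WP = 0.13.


Step 1: Available water = (FC - WP) * depth * 10
Step 2: AW = (0.28 - 0.13) * 52 * 10
Step 3: AW = 0.15 * 52 * 10
Step 4: AW = 78.0 mm

78.0


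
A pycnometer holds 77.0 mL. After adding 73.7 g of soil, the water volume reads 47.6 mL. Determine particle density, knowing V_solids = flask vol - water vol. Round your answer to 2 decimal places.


Step 1: Volume of solids = flask volume - water volume with soil
Step 2: V_solids = 77.0 - 47.6 = 29.4 mL
Step 3: Particle density = mass / V_solids = 73.7 / 29.4 = 2.51 g/cm^3

2.51


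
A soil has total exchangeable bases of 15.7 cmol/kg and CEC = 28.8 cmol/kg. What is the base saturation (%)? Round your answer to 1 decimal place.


Step 1: BS = 100 * (sum of bases) / CEC
Step 2: BS = 100 * 15.7 / 28.8
Step 3: BS = 54.5%

54.5


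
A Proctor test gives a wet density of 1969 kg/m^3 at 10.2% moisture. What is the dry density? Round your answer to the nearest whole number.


Step 1: Dry density = wet density / (1 + w/100)
Step 2: Dry density = 1969 / (1 + 10.2/100)
Step 3: Dry density = 1969 / 1.102
Step 4: Dry density = 1787 kg/m^3

1787


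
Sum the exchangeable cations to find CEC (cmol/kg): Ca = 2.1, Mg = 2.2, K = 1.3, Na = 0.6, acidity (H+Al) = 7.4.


Step 1: CEC = Ca + Mg + K + Na + (H+Al)
Step 2: CEC = 2.1 + 2.2 + 1.3 + 0.6 + 7.4
Step 3: CEC = 13.6 cmol/kg

13.6


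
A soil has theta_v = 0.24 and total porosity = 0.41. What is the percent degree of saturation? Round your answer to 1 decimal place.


Step 1: S = 100 * theta_v / n
Step 2: S = 100 * 0.24 / 0.41
Step 3: S = 58.5%

58.5


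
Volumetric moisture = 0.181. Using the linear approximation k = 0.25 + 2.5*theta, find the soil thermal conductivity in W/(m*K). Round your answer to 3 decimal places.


Step 1: k = 0.25 + 2.5 * theta
Step 2: k = 0.25 + 2.5 * 0.181
Step 3: k = 0.25 + 0.453
Step 4: k = 0.703 W/(m*K)

0.703


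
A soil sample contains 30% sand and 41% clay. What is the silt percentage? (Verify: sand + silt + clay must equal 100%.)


Step 1: sand + silt + clay = 100%
Step 2: silt = 100 - sand - clay
Step 3: silt = 100 - 30 - 41
Step 4: silt = 29%

29


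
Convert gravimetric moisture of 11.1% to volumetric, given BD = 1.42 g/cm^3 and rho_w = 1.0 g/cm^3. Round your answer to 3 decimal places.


Step 1: theta = (w / 100) * BD / rho_w
Step 2: theta = (11.1 / 100) * 1.42 / 1.0
Step 3: theta = 0.111 * 1.42
Step 4: theta = 0.158

0.158


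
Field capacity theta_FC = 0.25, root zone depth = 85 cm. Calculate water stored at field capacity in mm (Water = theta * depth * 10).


Step 1: Water (mm) = theta_FC * depth (cm) * 10
Step 2: Water = 0.25 * 85 * 10
Step 3: Water = 212.5 mm

212.5


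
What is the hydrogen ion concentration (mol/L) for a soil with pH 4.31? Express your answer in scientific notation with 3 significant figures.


Step 1: [H+] = 10^(-pH)
Step 2: [H+] = 10^(-4.31)
Step 3: [H+] = 4.90e-05 mol/L

4.90e-05


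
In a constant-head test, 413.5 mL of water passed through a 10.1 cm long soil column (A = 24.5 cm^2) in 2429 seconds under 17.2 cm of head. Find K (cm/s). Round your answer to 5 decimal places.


Step 1: K = Q * L / (A * t * h)
Step 2: Numerator = 413.5 * 10.1 = 4176.35
Step 3: Denominator = 24.5 * 2429 * 17.2 = 1023580.6
Step 4: K = 4176.35 / 1023580.6 = 0.00408 cm/s

0.00408


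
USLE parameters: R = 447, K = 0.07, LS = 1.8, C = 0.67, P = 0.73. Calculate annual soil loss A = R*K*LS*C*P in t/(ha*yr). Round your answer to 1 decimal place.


Step 1: A = R * K * LS * C * P
Step 2: R * K = 447 * 0.07 = 31.29
Step 3: (R*K) * LS = 31.29 * 1.8 = 56.322
Step 4: * C * P = 56.322 * 0.67 * 0.73 = 27.5
Step 5: A = 27.5 t/(ha*yr)

27.5


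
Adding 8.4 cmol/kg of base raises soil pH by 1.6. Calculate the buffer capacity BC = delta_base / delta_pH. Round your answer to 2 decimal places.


Step 1: BC = change in base / change in pH
Step 2: BC = 8.4 / 1.6
Step 3: BC = 5.25 cmol/(kg*pH unit)

5.25


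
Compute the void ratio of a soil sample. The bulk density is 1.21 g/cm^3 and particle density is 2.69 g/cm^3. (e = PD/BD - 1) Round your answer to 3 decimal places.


Step 1: e = PD / BD - 1
Step 2: e = 2.69 / 1.21 - 1
Step 3: e = 2.22314 - 1
Step 4: e = 1.223

1.223


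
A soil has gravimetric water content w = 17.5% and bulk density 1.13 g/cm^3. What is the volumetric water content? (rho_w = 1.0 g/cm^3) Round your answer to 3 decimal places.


Step 1: theta = (w / 100) * BD / rho_w
Step 2: theta = (17.5 / 100) * 1.13 / 1.0
Step 3: theta = 0.175 * 1.13
Step 4: theta = 0.198

0.198


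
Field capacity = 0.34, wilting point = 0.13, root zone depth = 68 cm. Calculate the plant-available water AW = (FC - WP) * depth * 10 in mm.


Step 1: Available water = (FC - WP) * depth * 10
Step 2: AW = (0.34 - 0.13) * 68 * 10
Step 3: AW = 0.21 * 68 * 10
Step 4: AW = 142.8 mm

142.8


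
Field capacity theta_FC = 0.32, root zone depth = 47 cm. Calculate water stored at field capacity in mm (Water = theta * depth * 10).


Step 1: Water (mm) = theta_FC * depth (cm) * 10
Step 2: Water = 0.32 * 47 * 10
Step 3: Water = 150.4 mm

150.4


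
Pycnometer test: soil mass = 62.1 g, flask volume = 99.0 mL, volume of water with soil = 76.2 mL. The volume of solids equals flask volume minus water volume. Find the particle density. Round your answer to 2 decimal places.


Step 1: Volume of solids = flask volume - water volume with soil
Step 2: V_solids = 99.0 - 76.2 = 22.8 mL
Step 3: Particle density = mass / V_solids = 62.1 / 22.8 = 2.72 g/cm^3

2.72


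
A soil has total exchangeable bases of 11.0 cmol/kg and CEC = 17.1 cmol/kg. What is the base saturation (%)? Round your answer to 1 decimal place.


Step 1: BS = 100 * (sum of bases) / CEC
Step 2: BS = 100 * 11.0 / 17.1
Step 3: BS = 64.3%

64.3


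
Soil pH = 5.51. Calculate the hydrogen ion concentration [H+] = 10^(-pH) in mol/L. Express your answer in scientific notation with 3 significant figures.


Step 1: [H+] = 10^(-pH)
Step 2: [H+] = 10^(-5.51)
Step 3: [H+] = 3.09e-06 mol/L

3.09e-06


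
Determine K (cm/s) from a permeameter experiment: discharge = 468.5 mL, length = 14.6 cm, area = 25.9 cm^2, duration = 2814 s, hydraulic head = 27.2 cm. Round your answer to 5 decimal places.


Step 1: K = Q * L / (A * t * h)
Step 2: Numerator = 468.5 * 14.6 = 6840.1
Step 3: Denominator = 25.9 * 2814 * 27.2 = 1982406.72
Step 4: K = 6840.1 / 1982406.72 = 0.00345 cm/s

0.00345


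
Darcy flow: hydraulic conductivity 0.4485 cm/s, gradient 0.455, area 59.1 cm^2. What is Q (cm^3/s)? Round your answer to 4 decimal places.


Step 1: Apply Darcy's law: Q = K * i * A
Step 2: Q = 0.4485 * 0.455 * 59.1
Step 3: Q = 12.0604 cm^3/s

12.0604


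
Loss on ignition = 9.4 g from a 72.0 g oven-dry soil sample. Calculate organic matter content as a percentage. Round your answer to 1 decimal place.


Step 1: OM% = 100 * LOI / sample mass
Step 2: OM = 100 * 9.4 / 72.0
Step 3: OM = 13.1%

13.1


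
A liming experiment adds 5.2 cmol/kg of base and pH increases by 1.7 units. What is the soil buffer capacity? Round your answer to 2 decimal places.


Step 1: BC = change in base / change in pH
Step 2: BC = 5.2 / 1.7
Step 3: BC = 3.06 cmol/(kg*pH unit)

3.06


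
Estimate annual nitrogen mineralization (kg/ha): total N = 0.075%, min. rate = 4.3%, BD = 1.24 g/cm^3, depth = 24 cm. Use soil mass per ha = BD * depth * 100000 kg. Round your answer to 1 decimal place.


Step 1: Soil mass per ha = BD * depth * 100000 = 1.24 * 24 * 100000 = 2976000 kg
Step 2: Total N pool = soil mass * N%/100 = 2976000 * 0.075/100 = 2232.0 kg/ha
Step 3: N mineralized = N pool * rate%/100 = 2232.0 * 4.3/100 = 96.0 kg/ha/yr

96.0


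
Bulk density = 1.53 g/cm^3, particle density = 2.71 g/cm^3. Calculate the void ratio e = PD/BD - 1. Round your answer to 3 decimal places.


Step 1: e = PD / BD - 1
Step 2: e = 2.71 / 1.53 - 1
Step 3: e = 1.77124 - 1
Step 4: e = 0.771

0.771


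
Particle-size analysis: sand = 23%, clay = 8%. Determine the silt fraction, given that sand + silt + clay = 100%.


Step 1: sand + silt + clay = 100%
Step 2: silt = 100 - sand - clay
Step 3: silt = 100 - 23 - 8
Step 4: silt = 69%

69


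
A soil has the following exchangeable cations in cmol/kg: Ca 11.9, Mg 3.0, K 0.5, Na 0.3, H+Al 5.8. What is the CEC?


Step 1: CEC = Ca + Mg + K + Na + (H+Al)
Step 2: CEC = 11.9 + 3.0 + 0.5 + 0.3 + 5.8
Step 3: CEC = 21.5 cmol/kg

21.5


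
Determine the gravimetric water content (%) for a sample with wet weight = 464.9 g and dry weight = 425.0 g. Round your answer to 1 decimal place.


Step 1: Water mass = wet - dry = 464.9 - 425.0 = 39.9 g
Step 2: w = 100 * water mass / dry mass
Step 3: w = 100 * 39.9 / 425.0 = 9.4%

9.4


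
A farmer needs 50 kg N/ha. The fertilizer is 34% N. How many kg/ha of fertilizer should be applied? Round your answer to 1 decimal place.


Step 1: Fertilizer rate = target N / (N content / 100)
Step 2: Rate = 50 / (34 / 100)
Step 3: Rate = 50 / 0.34
Step 4: Rate = 147.1 kg/ha

147.1


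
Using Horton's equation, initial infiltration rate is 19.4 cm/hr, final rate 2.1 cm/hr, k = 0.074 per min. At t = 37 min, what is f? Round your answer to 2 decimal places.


Step 1: f = fc + (f0 - fc) * exp(-k * t)
Step 2: exp(-0.074 * 37) = 0.0647
Step 3: f = 2.1 + (19.4 - 2.1) * 0.0647
Step 4: f = 2.1 + 17.3 * 0.0647
Step 5: f = 3.22 cm/hr

3.22


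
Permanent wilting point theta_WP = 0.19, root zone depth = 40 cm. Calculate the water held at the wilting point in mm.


Step 1: Water (mm) = theta_WP * depth * 10
Step 2: Water = 0.19 * 40 * 10
Step 3: Water = 76.0 mm

76.0


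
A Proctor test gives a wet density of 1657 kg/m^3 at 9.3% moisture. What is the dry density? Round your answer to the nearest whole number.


Step 1: Dry density = wet density / (1 + w/100)
Step 2: Dry density = 1657 / (1 + 9.3/100)
Step 3: Dry density = 1657 / 1.093
Step 4: Dry density = 1516 kg/m^3

1516


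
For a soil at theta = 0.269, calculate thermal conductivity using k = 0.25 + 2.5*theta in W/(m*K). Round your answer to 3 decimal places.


Step 1: k = 0.25 + 2.5 * theta
Step 2: k = 0.25 + 2.5 * 0.269
Step 3: k = 0.25 + 0.673
Step 4: k = 0.923 W/(m*K)

0.923


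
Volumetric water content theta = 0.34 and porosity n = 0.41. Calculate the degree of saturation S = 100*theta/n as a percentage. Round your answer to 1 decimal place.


Step 1: S = 100 * theta_v / n
Step 2: S = 100 * 0.34 / 0.41
Step 3: S = 82.9%

82.9


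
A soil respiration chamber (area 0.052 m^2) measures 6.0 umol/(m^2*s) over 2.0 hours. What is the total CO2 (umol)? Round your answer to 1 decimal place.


Step 1: Convert time to seconds: 2.0 hr * 3600 = 7200.0 s
Step 2: Total = flux * area * time_s
Step 3: Total = 6.0 * 0.052 * 7200.0
Step 4: Total = 2246.4 umol

2246.4


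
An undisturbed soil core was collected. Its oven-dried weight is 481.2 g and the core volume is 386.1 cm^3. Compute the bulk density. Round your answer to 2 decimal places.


Step 1: Identify the formula: BD = dry mass / volume
Step 2: Substitute values: BD = 481.2 / 386.1
Step 3: BD = 1.25 g/cm^3

1.25


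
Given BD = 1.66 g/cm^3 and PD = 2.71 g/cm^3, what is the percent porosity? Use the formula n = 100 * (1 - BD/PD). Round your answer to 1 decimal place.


Step 1: Formula: n = 100 * (1 - BD / PD)
Step 2: n = 100 * (1 - 1.66 / 2.71)
Step 3: n = 100 * (1 - 0.61255)
Step 4: n = 38.7%

38.7


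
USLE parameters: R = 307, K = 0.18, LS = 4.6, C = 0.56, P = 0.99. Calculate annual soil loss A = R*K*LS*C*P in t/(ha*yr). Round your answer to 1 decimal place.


Step 1: A = R * K * LS * C * P
Step 2: R * K = 307 * 0.18 = 55.26
Step 3: (R*K) * LS = 55.26 * 4.6 = 254.196
Step 4: * C * P = 254.196 * 0.56 * 0.99 = 140.9
Step 5: A = 140.9 t/(ha*yr)

140.9


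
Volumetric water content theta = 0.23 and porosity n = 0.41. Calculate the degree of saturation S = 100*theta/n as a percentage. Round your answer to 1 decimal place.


Step 1: S = 100 * theta_v / n
Step 2: S = 100 * 0.23 / 0.41
Step 3: S = 56.1%

56.1


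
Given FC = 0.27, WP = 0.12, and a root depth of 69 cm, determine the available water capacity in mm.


Step 1: Available water = (FC - WP) * depth * 10
Step 2: AW = (0.27 - 0.12) * 69 * 10
Step 3: AW = 0.15 * 69 * 10
Step 4: AW = 103.5 mm

103.5


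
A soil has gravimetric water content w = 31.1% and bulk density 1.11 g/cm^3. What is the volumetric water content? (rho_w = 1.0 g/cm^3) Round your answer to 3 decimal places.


Step 1: theta = (w / 100) * BD / rho_w
Step 2: theta = (31.1 / 100) * 1.11 / 1.0
Step 3: theta = 0.311 * 1.11
Step 4: theta = 0.345

0.345


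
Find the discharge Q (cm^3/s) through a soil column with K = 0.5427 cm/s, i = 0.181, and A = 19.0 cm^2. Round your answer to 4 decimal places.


Step 1: Apply Darcy's law: Q = K * i * A
Step 2: Q = 0.5427 * 0.181 * 19.0
Step 3: Q = 1.8663 cm^3/s

1.8663


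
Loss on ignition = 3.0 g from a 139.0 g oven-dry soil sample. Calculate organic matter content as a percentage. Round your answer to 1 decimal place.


Step 1: OM% = 100 * LOI / sample mass
Step 2: OM = 100 * 3.0 / 139.0
Step 3: OM = 2.2%

2.2


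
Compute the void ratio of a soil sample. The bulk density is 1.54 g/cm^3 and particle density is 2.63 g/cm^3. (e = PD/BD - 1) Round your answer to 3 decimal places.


Step 1: e = PD / BD - 1
Step 2: e = 2.63 / 1.54 - 1
Step 3: e = 1.70779 - 1
Step 4: e = 0.708

0.708


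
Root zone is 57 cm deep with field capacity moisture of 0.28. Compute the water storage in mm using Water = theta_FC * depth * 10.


Step 1: Water (mm) = theta_FC * depth (cm) * 10
Step 2: Water = 0.28 * 57 * 10
Step 3: Water = 159.6 mm

159.6


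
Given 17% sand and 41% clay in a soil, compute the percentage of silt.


Step 1: sand + silt + clay = 100%
Step 2: silt = 100 - sand - clay
Step 3: silt = 100 - 17 - 41
Step 4: silt = 42%

42


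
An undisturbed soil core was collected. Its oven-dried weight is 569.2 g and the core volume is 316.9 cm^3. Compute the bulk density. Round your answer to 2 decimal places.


Step 1: Identify the formula: BD = dry mass / volume
Step 2: Substitute values: BD = 569.2 / 316.9
Step 3: BD = 1.8 g/cm^3

1.8


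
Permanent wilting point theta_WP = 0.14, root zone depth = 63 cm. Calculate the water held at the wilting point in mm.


Step 1: Water (mm) = theta_WP * depth * 10
Step 2: Water = 0.14 * 63 * 10
Step 3: Water = 88.2 mm

88.2


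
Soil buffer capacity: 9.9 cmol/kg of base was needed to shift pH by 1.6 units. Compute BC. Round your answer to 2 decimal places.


Step 1: BC = change in base / change in pH
Step 2: BC = 9.9 / 1.6
Step 3: BC = 6.19 cmol/(kg*pH unit)

6.19


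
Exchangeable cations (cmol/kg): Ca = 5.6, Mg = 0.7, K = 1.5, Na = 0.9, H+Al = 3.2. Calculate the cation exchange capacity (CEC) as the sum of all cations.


Step 1: CEC = Ca + Mg + K + Na + (H+Al)
Step 2: CEC = 5.6 + 0.7 + 1.5 + 0.9 + 3.2
Step 3: CEC = 11.9 cmol/kg

11.9


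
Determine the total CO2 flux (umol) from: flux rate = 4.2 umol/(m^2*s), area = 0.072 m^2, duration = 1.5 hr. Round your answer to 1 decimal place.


Step 1: Convert time to seconds: 1.5 hr * 3600 = 5400.0 s
Step 2: Total = flux * area * time_s
Step 3: Total = 4.2 * 0.072 * 5400.0
Step 4: Total = 1633.0 umol

1633.0


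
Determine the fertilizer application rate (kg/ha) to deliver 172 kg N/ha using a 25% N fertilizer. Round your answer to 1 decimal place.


Step 1: Fertilizer rate = target N / (N content / 100)
Step 2: Rate = 172 / (25 / 100)
Step 3: Rate = 172 / 0.25
Step 4: Rate = 688.0 kg/ha

688.0


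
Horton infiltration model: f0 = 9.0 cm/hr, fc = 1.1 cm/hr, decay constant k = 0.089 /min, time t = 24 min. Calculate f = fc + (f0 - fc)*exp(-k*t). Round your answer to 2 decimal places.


Step 1: f = fc + (f0 - fc) * exp(-k * t)
Step 2: exp(-0.089 * 24) = 0.118126
Step 3: f = 1.1 + (9.0 - 1.1) * 0.118126
Step 4: f = 1.1 + 7.9 * 0.118126
Step 5: f = 2.03 cm/hr

2.03


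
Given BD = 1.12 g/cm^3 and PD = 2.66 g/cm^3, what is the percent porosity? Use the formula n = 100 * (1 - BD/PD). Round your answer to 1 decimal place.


Step 1: Formula: n = 100 * (1 - BD / PD)
Step 2: n = 100 * (1 - 1.12 / 2.66)
Step 3: n = 100 * (1 - 0.42105)
Step 4: n = 57.9%

57.9


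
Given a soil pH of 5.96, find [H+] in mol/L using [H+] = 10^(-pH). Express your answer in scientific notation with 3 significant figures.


Step 1: [H+] = 10^(-pH)
Step 2: [H+] = 10^(-5.96)
Step 3: [H+] = 1.10e-06 mol/L

1.10e-06


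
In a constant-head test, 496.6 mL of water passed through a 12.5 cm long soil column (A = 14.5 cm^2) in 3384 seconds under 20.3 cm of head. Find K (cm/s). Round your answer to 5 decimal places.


Step 1: K = Q * L / (A * t * h)
Step 2: Numerator = 496.6 * 12.5 = 6207.5
Step 3: Denominator = 14.5 * 3384 * 20.3 = 996080.4
Step 4: K = 6207.5 / 996080.4 = 0.00623 cm/s

0.00623


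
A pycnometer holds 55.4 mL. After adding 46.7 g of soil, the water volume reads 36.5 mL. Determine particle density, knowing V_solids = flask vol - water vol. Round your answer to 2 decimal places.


Step 1: Volume of solids = flask volume - water volume with soil
Step 2: V_solids = 55.4 - 36.5 = 18.9 mL
Step 3: Particle density = mass / V_solids = 46.7 / 18.9 = 2.47 g/cm^3

2.47


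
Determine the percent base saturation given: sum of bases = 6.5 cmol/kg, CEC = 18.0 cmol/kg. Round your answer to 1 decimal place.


Step 1: BS = 100 * (sum of bases) / CEC
Step 2: BS = 100 * 6.5 / 18.0
Step 3: BS = 36.1%

36.1


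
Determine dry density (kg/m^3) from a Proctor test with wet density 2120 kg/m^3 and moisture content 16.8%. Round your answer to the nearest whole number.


Step 1: Dry density = wet density / (1 + w/100)
Step 2: Dry density = 2120 / (1 + 16.8/100)
Step 3: Dry density = 2120 / 1.168
Step 4: Dry density = 1815 kg/m^3

1815


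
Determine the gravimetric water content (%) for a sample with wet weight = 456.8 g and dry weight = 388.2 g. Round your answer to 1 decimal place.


Step 1: Water mass = wet - dry = 456.8 - 388.2 = 68.6 g
Step 2: w = 100 * water mass / dry mass
Step 3: w = 100 * 68.6 / 388.2 = 17.7%

17.7


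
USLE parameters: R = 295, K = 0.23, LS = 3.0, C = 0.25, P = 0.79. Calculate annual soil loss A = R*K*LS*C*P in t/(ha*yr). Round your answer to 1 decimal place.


Step 1: A = R * K * LS * C * P
Step 2: R * K = 295 * 0.23 = 67.85
Step 3: (R*K) * LS = 67.85 * 3.0 = 203.55
Step 4: * C * P = 203.55 * 0.25 * 0.79 = 40.2
Step 5: A = 40.2 t/(ha*yr)

40.2


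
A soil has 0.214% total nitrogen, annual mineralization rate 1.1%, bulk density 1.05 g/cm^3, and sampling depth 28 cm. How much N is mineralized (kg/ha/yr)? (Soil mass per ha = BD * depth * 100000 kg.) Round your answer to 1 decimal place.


Step 1: Soil mass per ha = BD * depth * 100000 = 1.05 * 28 * 100000 = 2940000 kg
Step 2: Total N pool = soil mass * N%/100 = 2940000 * 0.214/100 = 6291.6 kg/ha
Step 3: N mineralized = N pool * rate%/100 = 6291.6 * 1.1/100 = 69.2 kg/ha/yr

69.2


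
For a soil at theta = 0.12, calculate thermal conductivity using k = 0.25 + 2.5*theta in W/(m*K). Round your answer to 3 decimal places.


Step 1: k = 0.25 + 2.5 * theta
Step 2: k = 0.25 + 2.5 * 0.12
Step 3: k = 0.25 + 0.3
Step 4: k = 0.55 W/(m*K)

0.55


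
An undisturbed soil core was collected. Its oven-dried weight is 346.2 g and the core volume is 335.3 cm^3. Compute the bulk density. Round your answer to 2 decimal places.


Step 1: Identify the formula: BD = dry mass / volume
Step 2: Substitute values: BD = 346.2 / 335.3
Step 3: BD = 1.03 g/cm^3

1.03


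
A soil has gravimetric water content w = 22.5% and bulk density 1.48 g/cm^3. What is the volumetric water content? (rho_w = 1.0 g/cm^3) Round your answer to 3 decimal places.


Step 1: theta = (w / 100) * BD / rho_w
Step 2: theta = (22.5 / 100) * 1.48 / 1.0
Step 3: theta = 0.225 * 1.48
Step 4: theta = 0.333

0.333


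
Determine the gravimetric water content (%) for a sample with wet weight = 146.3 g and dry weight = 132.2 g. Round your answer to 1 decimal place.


Step 1: Water mass = wet - dry = 146.3 - 132.2 = 14.1 g
Step 2: w = 100 * water mass / dry mass
Step 3: w = 100 * 14.1 / 132.2 = 10.7%

10.7


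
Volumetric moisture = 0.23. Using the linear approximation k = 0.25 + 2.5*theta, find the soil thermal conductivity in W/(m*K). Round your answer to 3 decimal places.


Step 1: k = 0.25 + 2.5 * theta
Step 2: k = 0.25 + 2.5 * 0.23
Step 3: k = 0.25 + 0.575
Step 4: k = 0.825 W/(m*K)

0.825


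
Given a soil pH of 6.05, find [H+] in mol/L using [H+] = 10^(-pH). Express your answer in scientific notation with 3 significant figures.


Step 1: [H+] = 10^(-pH)
Step 2: [H+] = 10^(-6.05)
Step 3: [H+] = 8.91e-07 mol/L

8.91e-07


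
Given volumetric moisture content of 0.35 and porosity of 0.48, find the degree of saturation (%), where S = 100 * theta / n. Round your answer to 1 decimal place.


Step 1: S = 100 * theta_v / n
Step 2: S = 100 * 0.35 / 0.48
Step 3: S = 72.9%

72.9


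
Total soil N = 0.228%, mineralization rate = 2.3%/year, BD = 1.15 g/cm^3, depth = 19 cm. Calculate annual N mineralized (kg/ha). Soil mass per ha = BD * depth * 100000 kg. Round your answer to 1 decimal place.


Step 1: Soil mass per ha = BD * depth * 100000 = 1.15 * 19 * 100000 = 2185000 kg
Step 2: Total N pool = soil mass * N%/100 = 2185000 * 0.228/100 = 4981.8 kg/ha
Step 3: N mineralized = N pool * rate%/100 = 4981.8 * 2.3/100 = 114.6 kg/ha/yr

114.6
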